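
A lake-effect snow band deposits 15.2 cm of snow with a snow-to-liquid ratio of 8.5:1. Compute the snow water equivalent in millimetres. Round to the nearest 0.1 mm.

SWE ≈ 17.9 mm

SWE = snow depth / ratio = 15.2 cm / 8.5 = 1.788 cm = 17.9 mm.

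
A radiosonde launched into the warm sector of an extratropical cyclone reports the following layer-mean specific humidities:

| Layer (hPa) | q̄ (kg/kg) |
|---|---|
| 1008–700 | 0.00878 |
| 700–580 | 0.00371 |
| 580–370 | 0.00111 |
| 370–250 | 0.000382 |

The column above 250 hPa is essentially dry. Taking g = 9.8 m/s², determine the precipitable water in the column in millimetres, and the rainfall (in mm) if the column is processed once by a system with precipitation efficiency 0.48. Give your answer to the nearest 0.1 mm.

Precipitable water is the column-integrated vapour mass per unit area: PW = (1/g) Σ q̄ Δp, with q in kg/kg and Δp in Pa (1 kg/m² of water = 1 mm).
Layer 1008–700 hPa: Δp = 308 hPa = 30800 Pa, q̄ = 0.00878 kg/kg → 0.00878 × 30800 / 9.8 = 27.59 mm
Layer 700–580 hPa: Δp = 120 hPa = 12000 Pa, q̄ = 0.00371 kg/kg → 0.00371 × 12000 / 9.8 = 4.54 mm
Layer 580–370 hPa: Δp = 210 hPa = 21000 Pa, q̄ = 0.00111 kg/kg → 0.00111 × 21000 / 9.8 = 2.38 mm
Layer 370–250 hPa: Δp = 120 hPa = 12000 Pa, q̄ = 0.000382 kg/kg → 0.000382 × 12000 / 9.8 = 0.47 mm
PW = 27.59 + 4.54 + 2.38 + 0.47 = 34.98 ≈ 35.0 mm.
Rainfall = ε × PW = 0.48 × 35.0 = 16.8 mm.

PW ≈ 35.0 mm; rainfall ≈ 16.8 mm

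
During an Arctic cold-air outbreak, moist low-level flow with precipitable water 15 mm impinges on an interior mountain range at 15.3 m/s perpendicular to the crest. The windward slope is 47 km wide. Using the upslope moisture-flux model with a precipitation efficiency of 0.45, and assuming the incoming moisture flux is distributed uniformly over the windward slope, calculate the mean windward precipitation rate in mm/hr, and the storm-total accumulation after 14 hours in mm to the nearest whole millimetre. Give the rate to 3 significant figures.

Incoming column moisture flux per unit ridge length: F = V × PW = 15.3 × 15 = 229.5 mm·m/s.
Spread over the 47 km slope with efficiency ε = 0.45: R = ε·F/W = 0.45 × 229.5 / 47000 m = 2.197e-03 mm/s.
R = 2.197e-03 × 3600 = 7.91 mm/hr.
Over 14 h: total = 7.91 × 14 = 110.74 ≈ 111 mm.

R ≈ 7.91 mm/hr; total ≈ 111 mm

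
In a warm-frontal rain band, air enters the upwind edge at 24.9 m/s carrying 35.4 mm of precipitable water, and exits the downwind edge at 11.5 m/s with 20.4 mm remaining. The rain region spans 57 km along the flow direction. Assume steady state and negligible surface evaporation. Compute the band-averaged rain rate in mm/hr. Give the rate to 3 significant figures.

Column moisture flux per unit crosswind length is F = V × PW.
Inflow: F_in = 24.9 × 35.4 = 881.46 mm·m/s
Outflow: F_out = 11.5 × 20.4 = 234.6 mm·m/s
Steady-state rate R = (F_in − F_out)/L = (881.46 − 234.6) / 57000 m = 1.135e-02 mm/s.
R = 1.135e-02 × 3600 = 40.9 mm/hr.

R ≈ 40.9 mm/hr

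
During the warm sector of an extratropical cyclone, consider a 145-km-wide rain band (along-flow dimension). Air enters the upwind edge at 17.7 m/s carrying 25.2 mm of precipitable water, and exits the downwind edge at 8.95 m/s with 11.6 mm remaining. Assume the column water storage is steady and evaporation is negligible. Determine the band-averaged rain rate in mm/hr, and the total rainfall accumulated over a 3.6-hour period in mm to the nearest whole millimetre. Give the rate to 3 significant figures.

Column moisture flux per unit crosswind length is F = V × PW.
Inflow: F_in = 17.7 × 25.2 = 446.04 mm·m/s
Outflow: F_out = 8.95 × 11.6 = 103.82 mm·m/s
Steady-state rate R = (F_in − F_out)/L = (446.04 − 103.82) / 145000 m = 2.360e-03 mm/s.
R = 2.360e-03 × 3600 = 8.50 mm/hr.
Over 3.6 h: total = 8.50 × 3.6 = 30.6 ≈ 31 mm.

R ≈ 8.50 mm/hr; total ≈ 31 mm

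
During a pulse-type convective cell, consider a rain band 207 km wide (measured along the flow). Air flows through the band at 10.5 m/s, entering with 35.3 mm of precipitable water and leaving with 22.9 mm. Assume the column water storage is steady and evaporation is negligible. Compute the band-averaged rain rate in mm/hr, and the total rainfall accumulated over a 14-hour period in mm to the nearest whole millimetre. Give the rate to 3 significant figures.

R ≈ 2.26 mm/hr; total ≈ 32 mm

Column moisture flux per unit crosswind length is F = V × PW.
Inflow: F_in = 10.5 × 35.3 = 370.65 mm·m/s
Outflow: F_out = 10.5 × 22.9 = 240.45 mm·m/s
Steady-state rate R = (F_in − F_out)/L = (370.65 − 240.45) / 207000 m = 6.290e-04 mm/s.
R = 6.290e-04 × 3600 = 2.26 mm/hr.
Over 14 h: total = 2.26 × 14 = 31.64 ≈ 32 mm.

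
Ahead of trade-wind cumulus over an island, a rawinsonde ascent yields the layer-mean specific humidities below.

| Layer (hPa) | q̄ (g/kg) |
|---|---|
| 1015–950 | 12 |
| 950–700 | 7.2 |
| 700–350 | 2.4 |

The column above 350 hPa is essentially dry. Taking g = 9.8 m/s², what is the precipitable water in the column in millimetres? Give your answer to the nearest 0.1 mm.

PW ≈ 34.9 mm

Precipitable water is the column-integrated vapour mass per unit area: PW = (1/g) Σ q̄ Δp, with q in kg/kg and Δp in Pa (1 kg/m² of water = 1 mm).
Layer 1015–950 hPa: Δp = 65 hPa = 6500 Pa, q̄ = 0.012 kg/kg → 0.012 × 6500 / 9.8 = 7.96 mm
Layer 950–700 hPa: Δp = 250 hPa = 25000 Pa, q̄ = 0.0072 kg/kg → 0.0072 × 25000 / 9.8 = 18.37 mm
Layer 700–350 hPa: Δp = 350 hPa = 35000 Pa, q̄ = 0.0024 kg/kg → 0.0024 × 35000 / 9.8 = 8.57 mm
PW = 7.96 + 18.37 + 8.57 = 34.90 ≈ 34.9 mm.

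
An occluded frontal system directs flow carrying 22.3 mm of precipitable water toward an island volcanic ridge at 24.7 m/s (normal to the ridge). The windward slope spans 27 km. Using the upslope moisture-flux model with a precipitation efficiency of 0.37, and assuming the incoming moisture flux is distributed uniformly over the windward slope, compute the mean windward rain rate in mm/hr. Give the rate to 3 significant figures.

R ≈ 27.2 mm/hr

Incoming column moisture flux per unit ridge length: F = V × PW = 24.7 × 22.3 = 550.81 mm·m/s.
Spread over the 27 km slope with efficiency ε = 0.37: R = ε·F/W = 0.37 × 550.81 / 27000 m = 7.548e-03 mm/s.
R = 7.548e-03 × 3600 = 27.2 mm/hr.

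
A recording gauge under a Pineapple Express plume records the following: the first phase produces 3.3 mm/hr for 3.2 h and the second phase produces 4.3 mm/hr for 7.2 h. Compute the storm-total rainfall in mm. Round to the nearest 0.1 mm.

total ≈ 41.5 mm

Total = Σ Rᵢ Δtᵢ = 3.3 × 3.2 + 4.3 × 7.2
      = 10.56 + 30.96 = 41.5 mm.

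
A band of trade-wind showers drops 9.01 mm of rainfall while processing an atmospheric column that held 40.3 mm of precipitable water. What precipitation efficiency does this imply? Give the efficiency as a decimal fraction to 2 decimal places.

ε = rainfall / PW = 9.01 / 40.3 = 0.22.

ε ≈ 0.22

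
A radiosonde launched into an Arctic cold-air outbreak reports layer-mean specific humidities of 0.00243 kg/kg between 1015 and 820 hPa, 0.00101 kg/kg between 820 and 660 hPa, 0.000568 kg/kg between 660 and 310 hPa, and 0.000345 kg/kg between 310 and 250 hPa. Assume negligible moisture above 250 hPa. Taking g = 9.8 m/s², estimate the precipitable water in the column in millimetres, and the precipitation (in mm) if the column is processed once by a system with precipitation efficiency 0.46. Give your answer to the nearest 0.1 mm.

PW ≈ 8.7 mm; precipitation ≈ 4.0 mm

Precipitable water is the column-integrated vapour mass per unit area: PW = (1/g) Σ q̄ Δp, with q in kg/kg and Δp in Pa (1 kg/m² of water = 1 mm).
Layer 1015–820 hPa: Δp = 195 hPa = 19500 Pa, q̄ = 0.00243 kg/kg → 0.00243 × 19500 / 9.8 = 4.84 mm
Layer 820–660 hPa: Δp = 160 hPa = 16000 Pa, q̄ = 0.00101 kg/kg → 0.00101 × 16000 / 9.8 = 1.65 mm
Layer 660–310 hPa: Δp = 350 hPa = 35000 Pa, q̄ = 0.000568 kg/kg → 0.000568 × 35000 / 9.8 = 2.03 mm
Layer 310–250 hPa: Δp = 60 hPa = 6000 Pa, q̄ = 0.000345 kg/kg → 0.000345 × 6000 / 9.8 = 0.21 mm
PW = 4.84 + 1.65 + 2.03 + 0.21 = 8.73 ≈ 8.7 mm.
Precipitation = ε × PW = 0.46 × 8.7 = 4.0 mm.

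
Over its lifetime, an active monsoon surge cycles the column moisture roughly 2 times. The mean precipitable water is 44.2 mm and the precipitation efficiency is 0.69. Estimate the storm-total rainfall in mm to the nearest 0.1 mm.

Each cycle deposits ε × PW = 0.69 × 44.2 = 30.498 mm.
Over 2 cycles: 2 × 30.498 = 61.0 mm.

rainfall ≈ 61.0 mm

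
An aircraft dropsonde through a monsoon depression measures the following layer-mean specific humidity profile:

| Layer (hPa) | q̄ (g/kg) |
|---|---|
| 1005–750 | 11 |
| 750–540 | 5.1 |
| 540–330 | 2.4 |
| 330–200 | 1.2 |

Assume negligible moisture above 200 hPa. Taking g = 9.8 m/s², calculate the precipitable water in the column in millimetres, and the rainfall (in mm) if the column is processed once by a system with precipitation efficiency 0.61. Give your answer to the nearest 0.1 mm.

Precipitable water is the column-integrated vapour mass per unit area: PW = (1/g) Σ q̄ Δp, with q in kg/kg and Δp in Pa (1 kg/m² of water = 1 mm).
Layer 1005–750 hPa: Δp = 255 hPa = 25500 Pa, q̄ = 0.011 kg/kg → 0.011 × 25500 / 9.8 = 28.62 mm
Layer 750–540 hPa: Δp = 210 hPa = 21000 Pa, q̄ = 0.0051 kg/kg → 0.0051 × 21000 / 9.8 = 10.93 mm
Layer 540–330 hPa: Δp = 210 hPa = 21000 Pa, q̄ = 0.0024 kg/kg → 0.0024 × 21000 / 9.8 = 5.14 mm
Layer 330–200 hPa: Δp = 130 hPa = 13000 Pa, q̄ = 0.0012 kg/kg → 0.0012 × 13000 / 9.8 = 1.59 mm
PW = 28.62 + 10.93 + 5.14 + 1.59 = 46.28 ≈ 46.3 mm.
Rainfall = ε × PW = 0.61 × 46.3 = 28.2 mm.

PW ≈ 46.3 mm; rainfall ≈ 28.2 mm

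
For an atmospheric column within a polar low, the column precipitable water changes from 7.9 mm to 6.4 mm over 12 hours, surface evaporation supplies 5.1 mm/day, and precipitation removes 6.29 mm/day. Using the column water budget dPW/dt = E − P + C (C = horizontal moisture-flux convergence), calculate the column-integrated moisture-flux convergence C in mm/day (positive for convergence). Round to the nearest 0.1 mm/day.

dPW/dt = (6.4 − 7.9) mm / (12/24 day) = -3.000 mm/day.
C = dPW/dt − E + P = (-3.000) − 5.1 + 6.29 = -1.8 mm/day.

C ≈ -1.8 mm/day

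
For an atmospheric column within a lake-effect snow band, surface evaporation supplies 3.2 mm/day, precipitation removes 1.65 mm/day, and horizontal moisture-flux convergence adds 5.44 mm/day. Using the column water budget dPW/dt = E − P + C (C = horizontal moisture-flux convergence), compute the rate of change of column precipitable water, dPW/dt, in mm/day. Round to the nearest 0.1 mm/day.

dPW/dt = E − P + C = 3.2 − 1.65 + (5.44) = 7.0 mm/day.

dPW/dt ≈ 7.0 mm/day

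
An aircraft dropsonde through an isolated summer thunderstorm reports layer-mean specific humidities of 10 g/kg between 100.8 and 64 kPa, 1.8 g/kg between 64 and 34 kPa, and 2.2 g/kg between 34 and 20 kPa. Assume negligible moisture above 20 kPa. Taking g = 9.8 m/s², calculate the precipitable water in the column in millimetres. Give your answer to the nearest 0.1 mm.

Precipitable water is the column-integrated vapour mass per unit area: PW = (1/g) Σ q̄ Δp, with q in kg/kg and Δp in Pa (1 kg/m² of water = 1 mm).
Layer 100.8–64 kPa: Δp = 368 hPa = 36800 Pa, q̄ = 0.01 kg/kg → 0.01 × 36800 / 9.8 = 37.55 mm
Layer 64–34 kPa: Δp = 300 hPa = 30000 Pa, q̄ = 0.0018 kg/kg → 0.0018 × 30000 / 9.8 = 5.51 mm
Layer 34–20 kPa: Δp = 140 hPa = 14000 Pa, q̄ = 0.0022 kg/kg → 0.0022 × 14000 / 9.8 = 3.14 mm
PW = 37.55 + 5.51 + 3.14 = 46.20 ≈ 46.2 mm.

PW ≈ 46.2 mm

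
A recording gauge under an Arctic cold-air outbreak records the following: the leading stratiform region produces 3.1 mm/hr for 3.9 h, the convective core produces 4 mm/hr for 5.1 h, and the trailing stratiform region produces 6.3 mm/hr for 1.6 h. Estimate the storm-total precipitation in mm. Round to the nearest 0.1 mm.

total ≈ 42.6 mm

Total = Σ Rᵢ Δtᵢ = 3.1 × 3.9 + 4 × 5.1 + 6.3 × 1.6
      = 12.09 + 20.4 + 10.08 = 42.6 mm.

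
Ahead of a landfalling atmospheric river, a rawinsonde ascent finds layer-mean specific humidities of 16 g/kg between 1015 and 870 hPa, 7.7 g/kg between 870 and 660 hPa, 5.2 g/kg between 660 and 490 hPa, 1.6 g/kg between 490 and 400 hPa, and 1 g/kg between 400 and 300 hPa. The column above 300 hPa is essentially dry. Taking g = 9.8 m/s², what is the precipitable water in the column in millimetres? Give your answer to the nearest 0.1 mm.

PW ≈ 51.7 mm

Precipitable water is the column-integrated vapour mass per unit area: PW = (1/g) Σ q̄ Δp, with q in kg/kg and Δp in Pa (1 kg/m² of water = 1 mm).
Layer 1015–870 hPa: Δp = 145 hPa = 14500 Pa, q̄ = 0.016 kg/kg → 0.016 × 14500 / 9.8 = 23.67 mm
Layer 870–660 hPa: Δp = 210 hPa = 21000 Pa, q̄ = 0.0077 kg/kg → 0.0077 × 21000 / 9.8 = 16.50 mm
Layer 660–490 hPa: Δp = 170 hPa = 17000 Pa, q̄ = 0.0052 kg/kg → 0.0052 × 17000 / 9.8 = 9.02 mm
Layer 490–400 hPa: Δp = 90 hPa = 9000 Pa, q̄ = 0.0016 kg/kg → 0.0016 × 9000 / 9.8 = 1.47 mm
Layer 400–300 hPa: Δp = 100 hPa = 10000 Pa, q̄ = 0.001 kg/kg → 0.001 × 10000 / 9.8 = 1.02 mm
PW = 23.67 + 16.50 + 9.02 + 1.47 + 1.02 = 51.68 ≈ 51.7 mm.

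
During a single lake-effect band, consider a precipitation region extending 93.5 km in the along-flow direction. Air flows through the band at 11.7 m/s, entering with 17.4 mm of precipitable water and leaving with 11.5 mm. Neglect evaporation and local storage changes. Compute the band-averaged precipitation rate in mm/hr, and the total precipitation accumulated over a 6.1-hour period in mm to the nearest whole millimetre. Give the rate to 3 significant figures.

Column moisture flux per unit crosswind length is F = V × PW.
Inflow: F_in = 11.7 × 17.4 = 203.58 mm·m/s
Outflow: F_out = 11.7 × 11.5 = 134.55 mm·m/s
Steady-state rate R = (F_in − F_out)/L = (203.58 − 134.55) / 93500 m = 7.383e-04 mm/s.
R = 7.383e-04 × 3600 = 2.66 mm/hr.
Over 6.1 h: total = 2.66 × 6.1 = 16.226 ≈ 16 mm.

R ≈ 2.66 mm/hr; total ≈ 16 mm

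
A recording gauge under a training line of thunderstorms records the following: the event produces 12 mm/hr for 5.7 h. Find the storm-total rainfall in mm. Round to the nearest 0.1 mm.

Total = Σ Rᵢ Δtᵢ = 12 × 5.7
      = 68.4 = 68.4 mm.

total ≈ 68.4 mm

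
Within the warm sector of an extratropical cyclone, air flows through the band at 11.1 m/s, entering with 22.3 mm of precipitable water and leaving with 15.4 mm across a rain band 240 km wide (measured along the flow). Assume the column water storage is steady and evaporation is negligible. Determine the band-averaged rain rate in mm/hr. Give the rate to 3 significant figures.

R ≈ 1.15 mm/hr

Column moisture flux per unit crosswind length is F = V × PW.
Inflow: F_in = 11.1 × 22.3 = 247.53 mm·m/s
Outflow: F_out = 11.1 × 15.4 = 170.94 mm·m/s
Steady-state rate R = (F_in − F_out)/L = (247.53 − 170.94) / 240000 m = 3.191e-04 mm/s.
R = 3.191e-04 × 3600 = 1.15 mm/hr.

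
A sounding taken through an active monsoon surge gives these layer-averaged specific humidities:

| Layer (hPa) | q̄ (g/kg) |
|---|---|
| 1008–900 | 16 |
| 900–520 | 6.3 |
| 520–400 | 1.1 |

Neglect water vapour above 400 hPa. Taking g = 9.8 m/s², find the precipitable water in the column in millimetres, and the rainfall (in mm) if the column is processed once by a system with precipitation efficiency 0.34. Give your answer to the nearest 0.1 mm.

PW ≈ 43.4 mm; rainfall ≈ 14.8 mm

Precipitable water is the column-integrated vapour mass per unit area: PW = (1/g) Σ q̄ Δp, with q in kg/kg and Δp in Pa (1 kg/m² of water = 1 mm).
Layer 1008–900 hPa: Δp = 108 hPa = 10800 Pa, q̄ = 0.016 kg/kg → 0.016 × 10800 / 9.8 = 17.63 mm
Layer 900–520 hPa: Δp = 380 hPa = 38000 Pa, q̄ = 0.0063 kg/kg → 0.0063 × 38000 / 9.8 = 24.43 mm
Layer 520–400 hPa: Δp = 120 hPa = 12000 Pa, q̄ = 0.0011 kg/kg → 0.0011 × 12000 / 9.8 = 1.35 mm
PW = 17.63 + 24.43 + 1.35 = 43.41 ≈ 43.4 mm.
Rainfall = ε × PW = 0.34 × 43.4 = 14.8 mm.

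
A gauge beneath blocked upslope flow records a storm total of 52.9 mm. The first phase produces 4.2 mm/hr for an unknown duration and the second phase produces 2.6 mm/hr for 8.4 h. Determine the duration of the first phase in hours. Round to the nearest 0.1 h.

Known phases: 2.6 × 8.4 = 21.84 mm.
Remaining depth = 52.9 − 21.84 = 31.06 mm.
Duration = 31.06 / 4.2 = 7.4 h.

duration ≈ 7.4 h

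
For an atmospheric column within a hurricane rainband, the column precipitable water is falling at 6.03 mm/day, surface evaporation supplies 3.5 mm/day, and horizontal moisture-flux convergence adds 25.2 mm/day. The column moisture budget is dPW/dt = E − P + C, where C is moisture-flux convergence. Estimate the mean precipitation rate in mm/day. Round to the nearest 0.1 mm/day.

P ≈ 34.7 mm/day

dPW/dt = -6.03 mm/day.
P = E + C − dPW/dt = 3.5 + (25.2) − (-6.03) = 34.7 mm/day.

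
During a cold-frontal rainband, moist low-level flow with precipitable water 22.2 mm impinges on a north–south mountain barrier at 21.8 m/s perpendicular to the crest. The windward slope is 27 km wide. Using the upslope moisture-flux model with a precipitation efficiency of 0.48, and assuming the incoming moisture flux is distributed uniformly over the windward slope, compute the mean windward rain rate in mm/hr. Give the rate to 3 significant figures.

R ≈ 31.0 mm/hr

Incoming column moisture flux per unit ridge length: F = V × PW = 21.8 × 22.2 = 483.96 mm·m/s.
Spread over the 27 km slope with efficiency ε = 0.48: R = ε·F/W = 0.48 × 483.96 / 27000 m = 8.604e-03 mm/s.
R = 8.604e-03 × 3600 = 31.0 mm/hr.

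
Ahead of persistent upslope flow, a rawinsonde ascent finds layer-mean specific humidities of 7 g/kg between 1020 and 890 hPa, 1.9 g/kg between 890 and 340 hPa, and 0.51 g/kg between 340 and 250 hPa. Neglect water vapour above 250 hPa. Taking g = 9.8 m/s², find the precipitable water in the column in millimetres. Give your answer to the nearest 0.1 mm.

Precipitable water is the column-integrated vapour mass per unit area: PW = (1/g) Σ q̄ Δp, with q in kg/kg and Δp in Pa (1 kg/m² of water = 1 mm).
Layer 1020–890 hPa: Δp = 130 hPa = 13000 Pa, q̄ = 0.007 kg/kg → 0.007 × 13000 / 9.8 = 9.29 mm
Layer 890–340 hPa: Δp = 550 hPa = 55000 Pa, q̄ = 0.0019 kg/kg → 0.0019 × 55000 / 9.8 = 10.66 mm
Layer 340–250 hPa: Δp = 90 hPa = 9000 Pa, q̄ = 0.00051 kg/kg → 0.00051 × 9000 / 9.8 = 0.47 mm
PW = 9.29 + 10.66 + 0.47 = 20.42 ≈ 20.4 mm.

PW ≈ 20.4 mm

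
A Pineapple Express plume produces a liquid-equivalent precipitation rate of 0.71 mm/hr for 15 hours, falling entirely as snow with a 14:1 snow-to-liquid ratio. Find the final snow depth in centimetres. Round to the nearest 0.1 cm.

snow depth ≈ 14.9 cm

Liquid-equivalent depth = 0.71 × 15 = 10.65 mm.
Snow depth = 10.65 mm × 14 = 149.1 mm = 14.9 cm.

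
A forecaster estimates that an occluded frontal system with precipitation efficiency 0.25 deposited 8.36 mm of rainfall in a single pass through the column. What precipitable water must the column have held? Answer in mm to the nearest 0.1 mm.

PW ≈ 33.4 mm

PW = rainfall / ε = 8.36 / 0.25 = 33.4 mm.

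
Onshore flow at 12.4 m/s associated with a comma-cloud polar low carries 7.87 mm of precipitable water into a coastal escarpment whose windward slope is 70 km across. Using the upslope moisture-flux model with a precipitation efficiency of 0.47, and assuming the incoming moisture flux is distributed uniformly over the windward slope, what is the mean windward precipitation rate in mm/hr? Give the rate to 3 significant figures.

R ≈ 2.36 mm/hr

Incoming column moisture flux per unit ridge length: F = V × PW = 12.4 × 7.87 = 97.588 mm·m/s.
Spread over the 70 km slope with efficiency ε = 0.47: R = ε·F/W = 0.47 × 97.588 / 70000 m = 6.552e-04 mm/s.
R = 6.552e-04 × 3600 = 2.36 mm/hr.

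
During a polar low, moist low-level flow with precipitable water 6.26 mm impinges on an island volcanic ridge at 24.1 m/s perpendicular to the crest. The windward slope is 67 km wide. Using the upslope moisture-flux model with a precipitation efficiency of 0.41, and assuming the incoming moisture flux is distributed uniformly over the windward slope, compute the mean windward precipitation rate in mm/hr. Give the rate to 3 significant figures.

Incoming column moisture flux per unit ridge length: F = V × PW = 24.1 × 6.26 = 150.866 mm·m/s.
Spread over the 67 km slope with efficiency ε = 0.41: R = ε·F/W = 0.41 × 150.866 / 67000 m = 9.232e-04 mm/s.
R = 9.232e-04 × 3600 = 3.32 mm/hr.

R ≈ 3.32 mm/hr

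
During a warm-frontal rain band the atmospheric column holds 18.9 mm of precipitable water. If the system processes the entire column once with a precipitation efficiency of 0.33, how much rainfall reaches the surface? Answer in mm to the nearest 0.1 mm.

rainfall ≈ 6.2 mm

Rainfall = ε × PW = 0.33 × 18.9 = 6.2 mm.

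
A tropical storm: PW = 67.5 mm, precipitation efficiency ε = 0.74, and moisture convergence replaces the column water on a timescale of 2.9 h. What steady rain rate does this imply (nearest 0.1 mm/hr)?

Each overturning extracts ε × PW = 0.74 × 67.5 = 49.95 mm.
Rate = ε·PW / τ = 49.95 / 2.9 h = 17.2 mm/hr.

R ≈ 17.2 mm/hr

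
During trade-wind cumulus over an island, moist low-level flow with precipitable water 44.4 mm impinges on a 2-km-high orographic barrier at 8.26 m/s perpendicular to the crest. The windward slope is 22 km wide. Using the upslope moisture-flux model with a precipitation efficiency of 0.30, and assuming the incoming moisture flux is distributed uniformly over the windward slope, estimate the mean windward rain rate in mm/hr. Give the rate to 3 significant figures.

Incoming column moisture flux per unit ridge length: F = V × PW = 8.26 × 44.4 = 366.744 mm·m/s.
Spread over the 22 km slope with efficiency ε = 0.30: R = ε·F/W = 0.30 × 366.744 / 22000 m = 5.001e-03 mm/s.
R = 5.001e-03 × 3600 = 18.0 mm/hr.

R ≈ 18.0 mm/hr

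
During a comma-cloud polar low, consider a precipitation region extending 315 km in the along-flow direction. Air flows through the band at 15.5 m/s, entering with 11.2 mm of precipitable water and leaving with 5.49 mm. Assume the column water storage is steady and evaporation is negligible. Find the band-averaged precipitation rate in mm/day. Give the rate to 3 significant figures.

R ≈ 24.3 mm/day

Column moisture flux per unit crosswind length is F = V × PW.
Inflow: F_in = 15.5 × 11.2 = 173.6 mm·m/s
Outflow: F_out = 15.5 × 5.49 = 85.095 mm·m/s
Steady-state rate R = (F_in − F_out)/L = (173.6 − 85.095) / 315000 m = 2.810e-04 mm/s.
R = 2.810e-04 × 3600 × 24 = 24.3 mm/day.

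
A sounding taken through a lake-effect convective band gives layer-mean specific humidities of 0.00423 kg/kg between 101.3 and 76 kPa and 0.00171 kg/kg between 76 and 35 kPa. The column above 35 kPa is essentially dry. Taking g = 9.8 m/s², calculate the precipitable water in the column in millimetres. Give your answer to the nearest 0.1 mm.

PW ≈ 18.1 mm

Precipitable water is the column-integrated vapour mass per unit area: PW = (1/g) Σ q̄ Δp, with q in kg/kg and Δp in Pa (1 kg/m² of water = 1 mm).
Layer 101.3–76 kPa: Δp = 253 hPa = 25300 Pa, q̄ = 0.00423 kg/kg → 0.00423 × 25300 / 9.8 = 10.92 mm
Layer 76–35 kPa: Δp = 410 hPa = 41000 Pa, q̄ = 0.00171 kg/kg → 0.00171 × 41000 / 9.8 = 7.15 mm
PW = 10.92 + 7.15 = 18.07 ≈ 18.1 mm.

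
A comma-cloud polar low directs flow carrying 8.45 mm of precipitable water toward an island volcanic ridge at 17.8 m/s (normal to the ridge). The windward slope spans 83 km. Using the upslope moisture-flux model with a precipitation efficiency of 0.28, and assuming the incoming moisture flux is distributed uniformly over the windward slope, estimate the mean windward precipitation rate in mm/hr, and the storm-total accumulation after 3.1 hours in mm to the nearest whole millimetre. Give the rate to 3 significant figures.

Incoming column moisture flux per unit ridge length: F = V × PW = 17.8 × 8.45 = 150.41 mm·m/s.
Spread over the 83 km slope with efficiency ε = 0.28: R = ε·F/W = 0.28 × 150.41 / 83000 m = 5.074e-04 mm/s.
R = 5.074e-04 × 3600 = 1.83 mm/hr.
Over 3.1 h: total = 1.83 × 3.1 = 5.673 ≈ 6 mm.

R ≈ 1.83 mm/hr; total ≈ 6 mm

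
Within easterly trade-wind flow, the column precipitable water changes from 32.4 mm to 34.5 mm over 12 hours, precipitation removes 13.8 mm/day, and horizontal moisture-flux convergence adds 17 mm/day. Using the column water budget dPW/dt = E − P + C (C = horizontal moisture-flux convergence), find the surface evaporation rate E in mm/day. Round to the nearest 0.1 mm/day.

dPW/dt = (34.5 − 32.4) mm / (12/24 day) = +4.200 mm/day.
E = dPW/dt + P − C = (+4.200) + 13.8 − (17) = 1.0 mm/day.

E ≈ 1.0 mm/day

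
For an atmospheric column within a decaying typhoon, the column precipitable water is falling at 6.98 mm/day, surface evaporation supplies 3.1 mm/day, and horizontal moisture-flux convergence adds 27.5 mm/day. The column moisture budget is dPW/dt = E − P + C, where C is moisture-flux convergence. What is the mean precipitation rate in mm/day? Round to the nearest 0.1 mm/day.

dPW/dt = -6.98 mm/day.
P = E + C − dPW/dt = 3.1 + (27.5) − (-6.98) = 37.6 mm/day.

P ≈ 37.6 mm/day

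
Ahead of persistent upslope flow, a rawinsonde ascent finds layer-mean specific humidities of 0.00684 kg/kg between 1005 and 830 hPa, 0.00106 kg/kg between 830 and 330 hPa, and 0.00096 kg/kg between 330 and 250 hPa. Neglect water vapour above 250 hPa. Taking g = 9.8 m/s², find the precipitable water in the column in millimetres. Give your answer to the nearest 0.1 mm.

Precipitable water is the column-integrated vapour mass per unit area: PW = (1/g) Σ q̄ Δp, with q in kg/kg and Δp in Pa (1 kg/m² of water = 1 mm).
Layer 1005–830 hPa: Δp = 175 hPa = 17500 Pa, q̄ = 0.00684 kg/kg → 0.00684 × 17500 / 9.8 = 12.21 mm
Layer 830–330 hPa: Δp = 500 hPa = 50000 Pa, q̄ = 0.00106 kg/kg → 0.00106 × 50000 / 9.8 = 5.41 mm
Layer 330–250 hPa: Δp = 80 hPa = 8000 Pa, q̄ = 0.00096 kg/kg → 0.00096 × 8000 / 9.8 = 0.78 mm
PW = 12.21 + 5.41 + 0.78 = 18.40 ≈ 18.4 mm.

PW ≈ 18.4 mm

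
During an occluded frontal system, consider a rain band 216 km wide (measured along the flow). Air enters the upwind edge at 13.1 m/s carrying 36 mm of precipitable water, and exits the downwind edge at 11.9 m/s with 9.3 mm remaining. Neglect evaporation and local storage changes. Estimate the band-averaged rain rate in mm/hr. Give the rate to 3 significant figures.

Column moisture flux per unit crosswind length is F = V × PW.
Inflow: F_in = 13.1 × 36 = 471.6 mm·m/s
Outflow: F_out = 11.9 × 9.3 = 110.67 mm·m/s
Steady-state rate R = (F_in − F_out)/L = (471.6 − 110.67) / 216000 m = 1.671e-03 mm/s.
R = 1.671e-03 × 3600 = 6.02 mm/hr.

R ≈ 6.02 mm/hr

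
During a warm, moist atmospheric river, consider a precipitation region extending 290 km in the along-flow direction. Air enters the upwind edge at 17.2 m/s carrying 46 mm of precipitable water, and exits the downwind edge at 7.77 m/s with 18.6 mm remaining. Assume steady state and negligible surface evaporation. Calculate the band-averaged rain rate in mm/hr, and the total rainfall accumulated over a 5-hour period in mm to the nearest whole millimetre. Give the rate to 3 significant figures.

R ≈ 8.03 mm/hr; total ≈ 40 mm

Column moisture flux per unit crosswind length is F = V × PW.
Inflow: F_in = 17.2 × 46 = 791.2 mm·m/s
Outflow: F_out = 7.77 × 18.6 = 144.522 mm·m/s
Steady-state rate R = (F_in − F_out)/L = (791.2 − 144.522) / 290000 m = 2.230e-03 mm/s.
R = 2.230e-03 × 3600 = 8.03 mm/hr.
Over 5 h: total = 8.03 × 5 = 40.15 ≈ 40 mm.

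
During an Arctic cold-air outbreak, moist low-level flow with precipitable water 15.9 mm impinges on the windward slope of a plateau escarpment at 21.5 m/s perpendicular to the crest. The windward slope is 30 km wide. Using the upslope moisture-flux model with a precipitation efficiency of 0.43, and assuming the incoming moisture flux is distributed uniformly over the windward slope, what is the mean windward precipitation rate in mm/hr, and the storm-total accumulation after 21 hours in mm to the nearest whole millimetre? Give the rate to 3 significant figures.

Incoming column moisture flux per unit ridge length: F = V × PW = 21.5 × 15.9 = 341.85 mm·m/s.
Spread over the 30 km slope with efficiency ε = 0.43: R = ε·F/W = 0.43 × 341.85 / 30000 m = 4.900e-03 mm/s.
R = 4.900e-03 × 3600 = 17.6 mm/hr.
Over 21 h: total = 17.6 × 21 = 369.6 ≈ 370 mm.

R ≈ 17.6 mm/hr; total ≈ 370 mm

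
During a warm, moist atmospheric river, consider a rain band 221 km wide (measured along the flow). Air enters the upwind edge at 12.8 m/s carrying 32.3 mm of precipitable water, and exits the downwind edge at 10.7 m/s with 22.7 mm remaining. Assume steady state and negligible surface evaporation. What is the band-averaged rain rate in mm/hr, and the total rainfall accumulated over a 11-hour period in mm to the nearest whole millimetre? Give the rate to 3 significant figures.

Column moisture flux per unit crosswind length is F = V × PW.
Inflow: F_in = 12.8 × 32.3 = 413.44 mm·m/s
Outflow: F_out = 10.7 × 22.7 = 242.89 mm·m/s
Steady-state rate R = (F_in − F_out)/L = (413.44 − 242.89) / 221000 m = 7.717e-04 mm/s.
R = 7.717e-04 × 3600 = 2.78 mm/hr.
Over 11 h: total = 2.78 × 11 = 30.58 ≈ 31 mm.

R ≈ 2.78 mm/hr; total ≈ 31 mm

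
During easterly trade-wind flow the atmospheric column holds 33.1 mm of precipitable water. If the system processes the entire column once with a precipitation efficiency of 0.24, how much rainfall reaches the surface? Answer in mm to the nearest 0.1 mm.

Rainfall = ε × PW = 0.24 × 33.1 = 7.9 mm.

rainfall ≈ 7.9 mm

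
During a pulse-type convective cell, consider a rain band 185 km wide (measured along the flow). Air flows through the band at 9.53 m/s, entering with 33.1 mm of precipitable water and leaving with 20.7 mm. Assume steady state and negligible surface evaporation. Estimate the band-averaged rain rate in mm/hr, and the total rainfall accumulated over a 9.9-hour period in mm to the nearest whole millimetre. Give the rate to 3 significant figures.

R ≈ 2.30 mm/hr; total ≈ 23 mm

Column moisture flux per unit crosswind length is F = V × PW.
Inflow: F_in = 9.53 × 33.1 = 315.443 mm·m/s
Outflow: F_out = 9.53 × 20.7 = 197.271 mm·m/s
Steady-state rate R = (F_in − F_out)/L = (315.443 − 197.271) / 185000 m = 6.388e-04 mm/s.
R = 6.388e-04 × 3600 = 2.30 mm/hr.
Over 9.9 h: total = 2.30 × 9.9 = 22.77 ≈ 23 mm.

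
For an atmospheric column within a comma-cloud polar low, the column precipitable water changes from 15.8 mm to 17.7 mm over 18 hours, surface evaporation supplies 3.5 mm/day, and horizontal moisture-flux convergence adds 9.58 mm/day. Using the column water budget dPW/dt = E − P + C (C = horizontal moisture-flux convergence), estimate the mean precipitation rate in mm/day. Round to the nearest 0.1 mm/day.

dPW/dt = (17.7 − 15.8) mm / (18/24 day) = +2.533 mm/day.
P = E + C − dPW/dt = 3.5 + (9.58) − (+2.533) = 10.5 mm/day.

P ≈ 10.5 mm/day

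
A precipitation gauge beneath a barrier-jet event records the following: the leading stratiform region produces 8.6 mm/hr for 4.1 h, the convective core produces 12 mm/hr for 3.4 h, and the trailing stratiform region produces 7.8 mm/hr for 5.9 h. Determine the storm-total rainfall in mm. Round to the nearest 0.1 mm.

Total = Σ Rᵢ Δtᵢ = 8.6 × 4.1 + 12 × 3.4 + 7.8 × 5.9
      = 35.26 + 40.8 + 46.02 = 122.1 mm.

total ≈ 122.1 mm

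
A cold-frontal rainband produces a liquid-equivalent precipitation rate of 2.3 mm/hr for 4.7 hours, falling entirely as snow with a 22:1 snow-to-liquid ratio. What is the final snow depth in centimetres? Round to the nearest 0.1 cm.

Liquid-equivalent depth = 2.3 × 4.7 = 10.81 mm.
Snow depth = 10.81 mm × 22 = 237.82 mm = 23.8 cm.

snow depth ≈ 23.8 cm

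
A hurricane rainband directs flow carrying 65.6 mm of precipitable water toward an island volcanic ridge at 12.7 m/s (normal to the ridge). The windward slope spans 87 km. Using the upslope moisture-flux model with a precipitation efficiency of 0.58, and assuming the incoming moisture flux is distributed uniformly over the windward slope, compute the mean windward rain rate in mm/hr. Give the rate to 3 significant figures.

Incoming column moisture flux per unit ridge length: F = V × PW = 12.7 × 65.6 = 833.12 mm·m/s.
Spread over the 87 km slope with efficiency ε = 0.58: R = ε·F/W = 0.58 × 833.12 / 87000 m = 5.554e-03 mm/s.
R = 5.554e-03 × 3600 = 20.0 mm/hr.

R ≈ 20.0 mm/hr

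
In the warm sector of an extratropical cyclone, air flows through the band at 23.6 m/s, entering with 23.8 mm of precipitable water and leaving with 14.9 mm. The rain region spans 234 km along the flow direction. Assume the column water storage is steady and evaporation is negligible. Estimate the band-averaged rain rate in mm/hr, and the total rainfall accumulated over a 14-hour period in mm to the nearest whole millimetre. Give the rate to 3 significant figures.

R ≈ 3.23 mm/hr; total ≈ 45 mm

Column moisture flux per unit crosswind length is F = V × PW.
Inflow: F_in = 23.6 × 23.8 = 561.68 mm·m/s
Outflow: F_out = 23.6 × 14.9 = 351.64 mm·m/s
Steady-state rate R = (F_in − F_out)/L = (561.68 − 351.64) / 234000 m = 8.976e-04 mm/s.
R = 8.976e-04 × 3600 = 3.23 mm/hr.
Over 14 h: total = 3.23 × 14 = 45.22 ≈ 45 mm.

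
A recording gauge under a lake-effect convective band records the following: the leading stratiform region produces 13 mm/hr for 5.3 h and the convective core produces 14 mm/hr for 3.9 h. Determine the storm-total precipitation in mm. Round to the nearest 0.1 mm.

total ≈ 123.5 mm

Total = Σ Rᵢ Δtᵢ = 13 × 5.3 + 14 × 3.9
      = 68.9 + 54.6 = 123.5 mm.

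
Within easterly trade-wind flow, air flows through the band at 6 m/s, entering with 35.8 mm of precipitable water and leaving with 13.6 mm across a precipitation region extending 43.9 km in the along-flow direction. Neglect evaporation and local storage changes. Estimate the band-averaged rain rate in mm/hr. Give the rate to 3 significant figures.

R ≈ 10.9 mm/hr

Column moisture flux per unit crosswind length is F = V × PW.
Inflow: F_in = 6 × 35.8 = 214.8 mm·m/s
Outflow: F_out = 6 × 13.6 = 81.6 mm·m/s
Steady-state rate R = (F_in − F_out)/L = (214.8 − 81.6) / 43900 m = 3.034e-03 mm/s.
R = 3.034e-03 × 3600 = 10.9 mm/hr.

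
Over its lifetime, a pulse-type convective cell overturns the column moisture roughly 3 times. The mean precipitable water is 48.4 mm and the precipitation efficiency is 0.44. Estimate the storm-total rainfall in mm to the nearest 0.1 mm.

Each cycle deposits ε × PW = 0.44 × 48.4 = 21.296 mm.
Over 3 cycles: 3 × 21.296 = 63.9 mm.

rainfall ≈ 63.9 mm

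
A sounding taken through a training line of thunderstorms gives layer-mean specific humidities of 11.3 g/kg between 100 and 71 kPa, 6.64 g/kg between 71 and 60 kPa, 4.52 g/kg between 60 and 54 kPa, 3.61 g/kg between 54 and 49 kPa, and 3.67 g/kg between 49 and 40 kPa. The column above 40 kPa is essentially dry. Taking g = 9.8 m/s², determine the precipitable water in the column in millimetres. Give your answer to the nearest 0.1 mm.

Precipitable water is the column-integrated vapour mass per unit area: PW = (1/g) Σ q̄ Δp, with q in kg/kg and Δp in Pa (1 kg/m² of water = 1 mm).
Layer 100–71 kPa: Δp = 290 hPa = 29000 Pa, q̄ = 0.0113 kg/kg → 0.0113 × 29000 / 9.8 = 33.44 mm
Layer 71–60 kPa: Δp = 110 hPa = 11000 Pa, q̄ = 0.00664 kg/kg → 0.00664 × 11000 / 9.8 = 7.45 mm
Layer 60–54 kPa: Δp = 60 hPa = 6000 Pa, q̄ = 0.00452 kg/kg → 0.00452 × 6000 / 9.8 = 2.77 mm
Layer 54–49 kPa: Δp = 50 hPa = 5000 Pa, q̄ = 0.00361 kg/kg → 0.00361 × 5000 / 9.8 = 1.84 mm
Layer 49–40 kPa: Δp = 90 hPa = 9000 Pa, q̄ = 0.00367 kg/kg → 0.00367 × 9000 / 9.8 = 3.37 mm
PW = 33.44 + 7.45 + 2.77 + 1.84 + 3.37 = 48.87 ≈ 48.9 mm.

PW ≈ 48.9 mm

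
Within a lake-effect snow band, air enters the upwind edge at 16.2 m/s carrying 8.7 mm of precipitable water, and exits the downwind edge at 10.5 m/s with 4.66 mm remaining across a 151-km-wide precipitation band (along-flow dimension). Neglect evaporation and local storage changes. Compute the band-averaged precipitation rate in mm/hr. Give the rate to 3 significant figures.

Column moisture flux per unit crosswind length is F = V × PW.
Inflow: F_in = 16.2 × 8.7 = 140.94 mm·m/s
Outflow: F_out = 10.5 × 4.66 = 48.93 mm·m/s
Steady-state rate R = (F_in − F_out)/L = (140.94 − 48.93) / 151000 m = 6.093e-04 mm/s.
R = 6.093e-04 × 3600 = 2.19 mm/hr.

R ≈ 2.19 mm/hr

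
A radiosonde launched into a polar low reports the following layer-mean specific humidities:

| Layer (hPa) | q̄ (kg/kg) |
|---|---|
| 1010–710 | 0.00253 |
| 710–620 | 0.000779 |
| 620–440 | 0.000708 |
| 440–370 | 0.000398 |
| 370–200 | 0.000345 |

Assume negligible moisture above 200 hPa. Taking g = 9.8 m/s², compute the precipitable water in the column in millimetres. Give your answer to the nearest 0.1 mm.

PW ≈ 10.6 mm

Precipitable water is the column-integrated vapour mass per unit area: PW = (1/g) Σ q̄ Δp, with q in kg/kg and Δp in Pa (1 kg/m² of water = 1 mm).
Layer 1010–710 hPa: Δp = 300 hPa = 30000 Pa, q̄ = 0.00253 kg/kg → 0.00253 × 30000 / 9.8 = 7.74 mm
Layer 710–620 hPa: Δp = 90 hPa = 9000 Pa, q̄ = 0.000779 kg/kg → 0.000779 × 9000 / 9.8 = 0.72 mm
Layer 620–440 hPa: Δp = 180 hPa = 18000 Pa, q̄ = 0.000708 kg/kg → 0.000708 × 18000 / 9.8 = 1.30 mm
Layer 440–370 hPa: Δp = 70 hPa = 7000 Pa, q̄ = 0.000398 kg/kg → 0.000398 × 7000 / 9.8 = 0.28 mm
Layer 370–200 hPa: Δp = 170 hPa = 17000 Pa, q̄ = 0.000345 kg/kg → 0.000345 × 17000 / 9.8 = 0.60 mm
PW = 7.74 + 0.72 + 1.30 + 0.28 + 0.60 = 10.64 ≈ 10.6 mm.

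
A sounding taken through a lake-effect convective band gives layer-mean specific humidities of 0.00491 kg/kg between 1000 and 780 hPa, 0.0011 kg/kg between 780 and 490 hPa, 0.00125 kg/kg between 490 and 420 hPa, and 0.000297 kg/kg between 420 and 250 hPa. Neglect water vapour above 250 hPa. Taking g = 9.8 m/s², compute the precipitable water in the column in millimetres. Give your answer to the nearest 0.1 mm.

PW ≈ 15.7 mm

Precipitable water is the column-integrated vapour mass per unit area: PW = (1/g) Σ q̄ Δp, with q in kg/kg and Δp in Pa (1 kg/m² of water = 1 mm).
Layer 1000–780 hPa: Δp = 220 hPa = 22000 Pa, q̄ = 0.00491 kg/kg → 0.00491 × 22000 / 9.8 = 11.02 mm
Layer 780–490 hPa: Δp = 290 hPa = 29000 Pa, q̄ = 0.0011 kg/kg → 0.0011 × 29000 / 9.8 = 3.26 mm
Layer 490–420 hPa: Δp = 70 hPa = 7000 Pa, q̄ = 0.00125 kg/kg → 0.00125 × 7000 / 9.8 = 0.89 mm
Layer 420–250 hPa: Δp = 170 hPa = 17000 Pa, q̄ = 0.000297 kg/kg → 0.000297 × 17000 / 9.8 = 0.52 mm
PW = 11.02 + 3.26 + 0.89 + 0.52 = 15.69 ≈ 15.7 mm.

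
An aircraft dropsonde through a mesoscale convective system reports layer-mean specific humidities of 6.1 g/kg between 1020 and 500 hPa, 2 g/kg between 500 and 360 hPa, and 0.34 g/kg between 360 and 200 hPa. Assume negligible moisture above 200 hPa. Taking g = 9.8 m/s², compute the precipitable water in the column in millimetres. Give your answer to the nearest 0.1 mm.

Precipitable water is the column-integrated vapour mass per unit area: PW = (1/g) Σ q̄ Δp, with q in kg/kg and Δp in Pa (1 kg/m² of water = 1 mm).
Layer 1020–500 hPa: Δp = 520 hPa = 52000 Pa, q̄ = 0.0061 kg/kg → 0.0061 × 52000 / 9.8 = 32.37 mm
Layer 500–360 hPa: Δp = 140 hPa = 14000 Pa, q̄ = 0.002 kg/kg → 0.002 × 14000 / 9.8 = 2.86 mm
Layer 360–200 hPa: Δp = 160 hPa = 16000 Pa, q̄ = 0.00034 kg/kg → 0.00034 × 16000 / 9.8 = 0.56 mm
PW = 32.37 + 2.86 + 0.56 = 35.79 ≈ 35.8 mm.

PW ≈ 35.8 mm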